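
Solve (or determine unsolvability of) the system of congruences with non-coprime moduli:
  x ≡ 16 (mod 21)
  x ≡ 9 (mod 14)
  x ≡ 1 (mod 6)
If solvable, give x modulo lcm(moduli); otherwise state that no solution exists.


Moduli 21, 14, 6 are not pairwise coprime, so CRT works modulo lcm(m_i) when all pairwise compatibility conditions hold.
Pairwise compatibility: gcd(m_i, m_j) must divide a_i - a_j for every pair.
Merge one congruence at a time:
  Start: x ≡ 16 (mod 21).
  Combine with x ≡ 9 (mod 14): gcd(21, 14) = 7; 9 - 16 = -7, which IS divisible by 7, so compatible.
    Write x = 16 + 21·t and substitute into x ≡ 9 (mod 14): 21·t ≡ 9 − 16 = -7 (mod 14).
    Divide the congruence (and modulus) by g = 7: 3·t ≡ -1 (mod 2).
    Reduce coefficients mod 2: 1·t ≡ 1 (mod 2).
    So t ≡ 1 (mod 2).
    Then x = 16 + 21·1 = 37, valid modulo lcm(21, 14) = 42: x ≡ 37 (mod 42).
  Combine with x ≡ 1 (mod 6): gcd(42, 6) = 6; 1 - 37 = -36, which IS divisible by 6, so compatible.
    Write x = 37 + 42·t and substitute into x ≡ 1 (mod 6): 42·t ≡ 1 − 37 = -36 (mod 6).
    Divide the congruence (and modulus) by g = 6: 7·t ≡ -6 (mod 1).
    Modulo 1 every t works; take t = 0.
    Then x = 37 + 42·0 = 37, valid modulo lcm(42, 6) = 42: x ≡ 37 (mod 42).
Verify: 37 mod 21 = 16, 37 mod 14 = 9, 37 mod 6 = 1.

x ≡ 37 (mod 42).


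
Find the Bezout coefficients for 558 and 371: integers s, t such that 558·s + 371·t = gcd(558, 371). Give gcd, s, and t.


Euclidean algorithm on (558, 371) — divide until remainder is 0:
  558 = 1 · 371 + 187
  371 = 1 · 187 + 184
  187 = 1 · 184 + 3
  184 = 61 · 3 + 1
  3 = 3 · 1 + 0
gcd(558, 371) = 1.
Track Bezout coefficients alongside the remainders: start with r₀ = 558 = a·1 + b·0 (s = 1, t = 0) and r₁ = 371 = a·0 + b·1 (s = 0, t = 1); each new remainder r_{k+1} = r_{k-1} − q_k·r_k inherits s_{k+1} = s_{k-1} − q_k·s_k, t_{k+1} = t_{k-1} − q_k·t_k, so r_k = a·s_k + b·t_k at every step:
  q = 1: r = 187, s = 1 − 1·0 = 1, t = 0 − 1·1 = -1  (check: 558·1 + 371·(-1) = 187)
  q = 1: r = 184, s = 0 − 1·1 = -1, t = 1 − 1·(-1) = 2  (check: 558·(-1) + 371·2 = 184)
  q = 1: r = 3, s = 1 − 1·(-1) = 2, t = -1 − 1·2 = -3  (check: 558·2 + 371·(-3) = 3)
  q = 61: r = 1, s = -1 − 61·2 = -123, t = 2 − 61·(-3) = 185  (check: 558·(-123) + 371·185 = 1)
The row with r = 1 (the gcd) gives the Bezout coefficients s = -123, t = 185.
Result: 558 · (-123) + 371 · (185) = 1.

gcd(558, 371) = 1; s = -123, t = 185 (check: 558·(-123) + 371·185 = 1).


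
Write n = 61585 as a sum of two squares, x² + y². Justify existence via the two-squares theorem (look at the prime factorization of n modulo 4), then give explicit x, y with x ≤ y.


Step 1: Factor n = 61585 = 5 · 109 · 113.
Step 2: Check the mod-4 condition on each prime factor: 5 ≡ 1 (mod 4), exponent 1; 109 ≡ 1 (mod 4), exponent 1; 113 ≡ 1 (mod 4), exponent 1.
All primes ≡ 3 (mod 4) appear to even exponent (or don't appear), so by the two-squares theorem n IS expressible as a sum of two squares.
Step 3: Build a representation. Here n = 5 · 109 · 113 is a product of primes ≡ 1 (mod 4). Each prime p ≡ 1 (mod 4) is itself a sum of two squares; find a² by testing p − a² for a perfect square:
  5: 5 − 1² = 4 = 2² ⇒ 5 = 1² + 2².
  109: 109 − 1² = 108, 109 − 2² = 105, 109 − 3² = 100 = 10² ⇒ 109 = 3² + 10².
  113: 113 − 1² = 112, 113 − 2² = 109, 113 − 3² = 104, 113 − 4² = 97, 113 − 5² = 88, 113 − 6² = 77, 113 − 7² = 64 = 8² ⇒ 113 = 7² + 8².
  Combine using the Brahmagupta–Fibonacci identity (a² + b²)(c² + d²) = (ac − bd)² + (ad + bc)² = (ac + bd)² + (ad − bc)²:
  5 · 109 = 545: from (1² + 2²)(3² + 10²), take (1·3 − 2·10, 1·10 + 2·3) = (3 − 20, 10 + 6) = (-17, 16); dropping signs (only squares matter) gives (17, 16); check 17² + 16² = 289 + 256 = 545 ✓.
  545 · 113 = 61585: from (17² + 16²)(7² + 8²), take (17·7 − 16·8, 17·8 + 16·7) = (119 − 128, 136 + 112) = (-9, 248); dropping signs (only squares matter) gives (9, 248); check 9² + 248² = 81 + 61504 = 61585 ✓.
Step 4: Order so x ≤ y and verify: 9² + 248² = 81 + 61504 = 61585 = n. ✓

n = 61585 = 9² + 248² (one valid representation with x ≤ y).


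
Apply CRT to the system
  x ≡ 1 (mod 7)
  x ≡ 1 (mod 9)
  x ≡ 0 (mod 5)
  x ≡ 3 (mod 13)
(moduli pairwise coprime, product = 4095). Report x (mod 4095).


Product of moduli M = 7 · 9 · 5 · 13 = 4095.
Merge one congruence at a time:
  Start: x ≡ 1 (mod 7).
  Combine with x ≡ 1 (mod 9); new modulus lcm = 63.
    Write x = 1 + 7·t and substitute into x ≡ 1 (mod 9): 7·t ≡ 1 − 1 = 0 (mod 9).
    The inverse of 7 mod 9 is 4 (since 7·4 = 28 = 3·9 + 1), so t ≡ 4·0 = 0 ≡ 0 (mod 9).
    Then x = 1 + 7·0 = 1, valid modulo lcm(7, 9) = 63: x ≡ 1 (mod 63).
  Combine with x ≡ 0 (mod 5); new modulus lcm = 315.
    Write x = 1 + 63·t and substitute into x ≡ 0 (mod 5): 63·t ≡ 0 − 1 = -1 (mod 5).
    Reduce coefficients mod 5: 3·t ≡ 4 (mod 5).
    The inverse of 3 mod 5 is 2 (since 3·2 = 6 = 1·5 + 1), so t ≡ 2·4 = 8 ≡ 3 (mod 5).
    Then x = 1 + 63·3 = 190, valid modulo lcm(63, 5) = 315: x ≡ 190 (mod 315).
  Combine with x ≡ 3 (mod 13); new modulus lcm = 4095.
    Write x = 190 + 315·t and substitute into x ≡ 3 (mod 13): 315·t ≡ 3 − 190 = -187 (mod 13).
    Reduce coefficients mod 13: 3·t ≡ 8 (mod 13).
    The inverse of 3 mod 13 is 9 (since 3·9 = 27 = 2·13 + 1), so t ≡ 9·8 = 72 ≡ 7 (mod 13).
    Then x = 190 + 315·7 = 2395, valid modulo lcm(315, 13) = 4095: x ≡ 2395 (mod 4095).
Verify against each original: 2395 mod 7 = 1, 2395 mod 9 = 1, 2395 mod 5 = 0, 2395 mod 13 = 3.

x ≡ 2395 (mod 4095).


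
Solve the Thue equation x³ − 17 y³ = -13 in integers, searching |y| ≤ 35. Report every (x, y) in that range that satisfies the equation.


The equation is x³ - 17y³ = -13. For fixed y, x³ = 17·y³ − 13, so a solution requires the RHS to be a perfect cube.
Strategy: iterate y from -35 to 35, compute RHS = 17·y³ − 13, and check whether it is a (positive or negative) perfect cube.
Check small values of y:
  y = 0: RHS = -13 is not a perfect cube.
  y = 1: RHS = 4 is not a perfect cube.
  y = -1: RHS = -30 is not a perfect cube.
  y = 2: RHS = 123 is not a perfect cube.
  y = -2: RHS = -149 is not a perfect cube.
  y = 3: RHS = 446 is not a perfect cube.
  y = -3: RHS = -472 is not a perfect cube.
Continuing the search up to |y| = 35 finds no solutions either.
No (x, y) in the scanned range satisfies the equation.

No integer solutions with |y| ≤ 35.


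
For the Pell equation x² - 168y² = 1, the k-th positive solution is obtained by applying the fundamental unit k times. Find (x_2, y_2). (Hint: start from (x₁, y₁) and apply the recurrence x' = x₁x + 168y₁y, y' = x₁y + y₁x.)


Step 1: Find the fundamental solution (x₁, y₁) of x² - 168y² = 1.
  Expand √168 as a continued fraction. a₀ = ⌊√168⌋ = 12; iterate m_{k+1} = d_k·a_k − m_k, d_{k+1} = (168 − m_{k+1}²)/d_k, a_{k+1} = ⌊(a₀ + m_{k+1})/d_{k+1}⌋ (starting m₀ = 0, d₀ = 1), with convergents p_k = a_k·p_{k-1} + p_{k-2}, q_k = a_k·q_{k-1} + q_{k-2} (p₋₁ = 1, q₋₁ = 0):
  k = 0: a₀ = 12; p₀/q₀ = 12/1; p₀² − 168·q₀² = 144 − 168 = -24.
  k = 1: m = 12, d = 24, a = ⌊(12 + 12)/24⌋ = 1; p/q = (1·12 + 1)/(1·1 + 0) = 13/1; p² − 168·q² = 169 − 168 = 1.
  The first convergent with p² − 168·q² = 1 gives the fundamental solution (x₁, y₁) = (13, 1).
Step 2: Apply the recurrence (x_{n+1}, y_{n+1}) = (x₁x_n + 168y₁y_n, x₁y_n + y₁x_n) repeatedly.
  From (x_1, y_1) = (13, 1): x_2 = 13·13 + 168·1·1 = 337; y_2 = 13·1 + 1·13 = 26.
Step 3: Verify x_2² - 168·y_2² = 113569 - 113568 = 1 (should be 1). ✓

(x_1, y_1) = (13, 1); (x_2, y_2) = (337, 26).


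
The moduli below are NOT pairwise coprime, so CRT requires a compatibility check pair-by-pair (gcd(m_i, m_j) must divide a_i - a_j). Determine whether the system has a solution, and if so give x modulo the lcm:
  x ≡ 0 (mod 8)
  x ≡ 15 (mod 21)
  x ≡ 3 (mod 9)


Moduli 8, 21, 9 are not pairwise coprime, so CRT works modulo lcm(m_i) when all pairwise compatibility conditions hold.
Pairwise compatibility: gcd(m_i, m_j) must divide a_i - a_j for every pair.
Merge one congruence at a time:
  Start: x ≡ 0 (mod 8).
  Combine with x ≡ 15 (mod 21): gcd(8, 21) = 1; 15 - 0 = 15, which IS divisible by 1, so compatible.
    Write x = 0 + 8·t and substitute into x ≡ 15 (mod 21): 8·t ≡ 15 − 0 = 15 (mod 21).
    The inverse of 8 mod 21 is 8 (since 8·8 = 64 = 3·21 + 1), so t ≡ 8·15 = 120 ≡ 15 (mod 21).
    Then x = 0 + 8·15 = 120, valid modulo lcm(8, 21) = 168: x ≡ 120 (mod 168).
  Combine with x ≡ 3 (mod 9): gcd(168, 9) = 3; 3 - 120 = -117, which IS divisible by 3, so compatible.
    Write x = 120 + 168·t and substitute into x ≡ 3 (mod 9): 168·t ≡ 3 − 120 = -117 (mod 9).
    Divide the congruence (and modulus) by g = 3: 56·t ≡ -39 (mod 3).
    Reduce coefficients mod 3: 2·t ≡ 0 (mod 3).
    The inverse of 2 mod 3 is 2 (since 2·2 = 4 = 1·3 + 1), so t ≡ 2·0 = 0 ≡ 0 (mod 3).
    Then x = 120 + 168·0 = 120, valid modulo lcm(168, 9) = 504: x ≡ 120 (mod 504).
Verify: 120 mod 8 = 0, 120 mod 21 = 15, 120 mod 9 = 3.

x ≡ 120 (mod 504).


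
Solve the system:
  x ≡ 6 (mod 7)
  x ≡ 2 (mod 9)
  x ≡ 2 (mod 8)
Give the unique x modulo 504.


Moduli 7, 9, 8 are pairwise coprime; by CRT there is a unique solution modulo M = 7 · 9 · 8 = 504.
Solve pairwise, accumulating the modulus:
  Start with x ≡ 6 (mod 7).
  Combine with x ≡ 2 (mod 9): since gcd(7, 9) = 1, we get a unique residue mod 63.
    Write x = 6 + 7·t and substitute into x ≡ 2 (mod 9): 7·t ≡ 2 − 6 = -4 (mod 9).
    Reduce coefficients mod 9: 7·t ≡ 5 (mod 9).
    The inverse of 7 mod 9 is 4 (since 7·4 = 28 = 3·9 + 1), so t ≡ 4·5 = 20 ≡ 2 (mod 9).
    Then x = 6 + 7·2 = 20, valid modulo lcm(7, 9) = 63: x ≡ 20 (mod 63).
  Combine with x ≡ 2 (mod 8): since gcd(63, 8) = 1, we get a unique residue mod 504.
    Write x = 20 + 63·t and substitute into x ≡ 2 (mod 8): 63·t ≡ 2 − 20 = -18 (mod 8).
    Reduce coefficients mod 8: 7·t ≡ 6 (mod 8).
    The inverse of 7 mod 8 is 7 (since 7·7 = 49 = 6·8 + 1), so t ≡ 7·6 = 42 ≡ 2 (mod 8).
    Then x = 20 + 63·2 = 146, valid modulo lcm(63, 8) = 504: x ≡ 146 (mod 504).
Verify: 146 mod 7 = 6 ✓, 146 mod 9 = 2 ✓, 146 mod 8 = 2 ✓.

x ≡ 146 (mod 504).


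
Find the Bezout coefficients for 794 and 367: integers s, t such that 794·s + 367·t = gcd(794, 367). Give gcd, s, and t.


Euclidean algorithm on (794, 367) — divide until remainder is 0:
  794 = 2 · 367 + 60
  367 = 6 · 60 + 7
  60 = 8 · 7 + 4
  7 = 1 · 4 + 3
  4 = 1 · 3 + 1
  3 = 3 · 1 + 0
gcd(794, 367) = 1.
Track Bezout coefficients alongside the remainders: start with r₀ = 794 = a·1 + b·0 (s = 1, t = 0) and r₁ = 367 = a·0 + b·1 (s = 0, t = 1); each new remainder r_{k+1} = r_{k-1} − q_k·r_k inherits s_{k+1} = s_{k-1} − q_k·s_k, t_{k+1} = t_{k-1} − q_k·t_k, so r_k = a·s_k + b·t_k at every step:
  q = 2: r = 60, s = 1 − 2·0 = 1, t = 0 − 2·1 = -2  (check: 794·1 + 367·(-2) = 60)
  q = 6: r = 7, s = 0 − 6·1 = -6, t = 1 − 6·(-2) = 13  (check: 794·(-6) + 367·13 = 7)
  q = 8: r = 4, s = 1 − 8·(-6) = 49, t = -2 − 8·13 = -106  (check: 794·49 + 367·(-106) = 4)
  q = 1: r = 3, s = -6 − 1·49 = -55, t = 13 − 1·(-106) = 119  (check: 794·(-55) + 367·119 = 3)
  q = 1: r = 1, s = 49 − 1·(-55) = 104, t = -106 − 1·119 = -225  (check: 794·104 + 367·(-225) = 1)
The row with r = 1 (the gcd) gives the Bezout coefficients s = 104, t = -225.
Result: 794 · (104) + 367 · (-225) = 1.

gcd(794, 367) = 1; s = 104, t = -225 (check: 794·104 + 367·(-225) = 1).


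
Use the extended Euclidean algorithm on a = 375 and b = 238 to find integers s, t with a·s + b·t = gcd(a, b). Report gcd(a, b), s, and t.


Euclidean algorithm on (375, 238) — divide until remainder is 0:
  375 = 1 · 238 + 137
  238 = 1 · 137 + 101
  137 = 1 · 101 + 36
  101 = 2 · 36 + 29
  36 = 1 · 29 + 7
  29 = 4 · 7 + 1
  7 = 7 · 1 + 0
gcd(375, 238) = 1.
Track Bezout coefficients alongside the remainders: start with r₀ = 375 = a·1 + b·0 (s = 1, t = 0) and r₁ = 238 = a·0 + b·1 (s = 0, t = 1); each new remainder r_{k+1} = r_{k-1} − q_k·r_k inherits s_{k+1} = s_{k-1} − q_k·s_k, t_{k+1} = t_{k-1} − q_k·t_k, so r_k = a·s_k + b·t_k at every step:
  q = 1: r = 137, s = 1 − 1·0 = 1, t = 0 − 1·1 = -1  (check: 375·1 + 238·(-1) = 137)
  q = 1: r = 101, s = 0 − 1·1 = -1, t = 1 − 1·(-1) = 2  (check: 375·(-1) + 238·2 = 101)
  q = 1: r = 36, s = 1 − 1·(-1) = 2, t = -1 − 1·2 = -3  (check: 375·2 + 238·(-3) = 36)
  q = 2: r = 29, s = -1 − 2·2 = -5, t = 2 − 2·(-3) = 8  (check: 375·(-5) + 238·8 = 29)
  q = 1: r = 7, s = 2 − 1·(-5) = 7, t = -3 − 1·8 = -11  (check: 375·7 + 238·(-11) = 7)
  q = 4: r = 1, s = -5 − 4·7 = -33, t = 8 − 4·(-11) = 52  (check: 375·(-33) + 238·52 = 1)
The row with r = 1 (the gcd) gives the Bezout coefficients s = -33, t = 52.
Result: 375 · (-33) + 238 · (52) = 1.

gcd(375, 238) = 1; s = -33, t = 52 (check: 375·(-33) + 238·52 = 1).


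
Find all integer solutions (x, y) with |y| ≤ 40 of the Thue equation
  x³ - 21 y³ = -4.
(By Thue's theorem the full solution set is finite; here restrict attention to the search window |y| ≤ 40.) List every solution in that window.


The equation is x³ - 21y³ = -4. For fixed y, x³ = 21·y³ − 4, so a solution requires the RHS to be a perfect cube.
Strategy: iterate y from -40 to 40, compute RHS = 21·y³ − 4, and check whether it is a (positive or negative) perfect cube.
Check small values of y:
  y = 0: RHS = -4 is not a perfect cube.
  y = 1: RHS = 17 is not a perfect cube.
  y = -1: RHS = -25 is not a perfect cube.
  y = 2: RHS = 164 is not a perfect cube.
  y = -2: RHS = -172 is not a perfect cube.
  y = 3: RHS = 563 is not a perfect cube.
  y = -3: RHS = -571 is not a perfect cube.
Continuing the search up to |y| = 40 finds no solutions either.
No (x, y) in the scanned range satisfies the equation.

No integer solutions with |y| ≤ 40.


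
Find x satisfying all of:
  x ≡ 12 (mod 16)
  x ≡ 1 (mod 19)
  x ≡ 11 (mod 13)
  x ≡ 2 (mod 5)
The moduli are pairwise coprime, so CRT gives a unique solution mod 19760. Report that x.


Product of moduli M = 16 · 19 · 13 · 5 = 19760.
Merge one congruence at a time:
  Start: x ≡ 12 (mod 16).
  Combine with x ≡ 1 (mod 19); new modulus lcm = 304.
    Write x = 12 + 16·t and substitute into x ≡ 1 (mod 19): 16·t ≡ 1 − 12 = -11 (mod 19).
    Reduce coefficients mod 19: 16·t ≡ 8 (mod 19).
    The inverse of 16 mod 19 is 6 (since 16·6 = 96 = 5·19 + 1), so t ≡ 6·8 = 48 ≡ 10 (mod 19).
    Then x = 12 + 16·10 = 172, valid modulo lcm(16, 19) = 304: x ≡ 172 (mod 304).
  Combine with x ≡ 11 (mod 13); new modulus lcm = 3952.
    Write x = 172 + 304·t and substitute into x ≡ 11 (mod 13): 304·t ≡ 11 − 172 = -161 (mod 13).
    Reduce coefficients mod 13: 5·t ≡ 8 (mod 13).
    The inverse of 5 mod 13 is 8 (since 5·8 = 40 = 3·13 + 1), so t ≡ 8·8 = 64 ≡ 12 (mod 13).
    Then x = 172 + 304·12 = 3820, valid modulo lcm(304, 13) = 3952: x ≡ 3820 (mod 3952).
  Combine with x ≡ 2 (mod 5); new modulus lcm = 19760.
    Write x = 3820 + 3952·t and substitute into x ≡ 2 (mod 5): 3952·t ≡ 2 − 3820 = -3818 (mod 5).
    Reduce coefficients mod 5: 2·t ≡ 2 (mod 5).
    The inverse of 2 mod 5 is 3 (since 2·3 = 6 = 1·5 + 1), so t ≡ 3·2 = 6 ≡ 1 (mod 5).
    Then x = 3820 + 3952·1 = 7772, valid modulo lcm(3952, 5) = 19760: x ≡ 7772 (mod 19760).
Verify against each original: 7772 mod 16 = 12, 7772 mod 19 = 1, 7772 mod 13 = 11, 7772 mod 5 = 2.

x ≡ 7772 (mod 19760).


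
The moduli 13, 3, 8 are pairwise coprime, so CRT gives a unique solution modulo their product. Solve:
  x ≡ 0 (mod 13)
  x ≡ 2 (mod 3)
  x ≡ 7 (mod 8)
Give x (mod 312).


Moduli 13, 3, 8 are pairwise coprime; by CRT there is a unique solution modulo M = 13 · 3 · 8 = 312.
Solve pairwise, accumulating the modulus:
  Start with x ≡ 0 (mod 13).
  Combine with x ≡ 2 (mod 3): since gcd(13, 3) = 1, we get a unique residue mod 39.
    Write x = 0 + 13·t and substitute into x ≡ 2 (mod 3): 13·t ≡ 2 − 0 = 2 (mod 3).
    Reduce coefficients mod 3: 1·t ≡ 2 (mod 3).
    So t ≡ 2 (mod 3).
    Then x = 0 + 13·2 = 26, valid modulo lcm(13, 3) = 39: x ≡ 26 (mod 39).
  Combine with x ≡ 7 (mod 8): since gcd(39, 8) = 1, we get a unique residue mod 312.
    Write x = 26 + 39·t and substitute into x ≡ 7 (mod 8): 39·t ≡ 7 − 26 = -19 (mod 8).
    Reduce coefficients mod 8: 7·t ≡ 5 (mod 8).
    The inverse of 7 mod 8 is 7 (since 7·7 = 49 = 6·8 + 1), so t ≡ 7·5 = 35 ≡ 3 (mod 8).
    Then x = 26 + 39·3 = 143, valid modulo lcm(39, 8) = 312: x ≡ 143 (mod 312).
Verify: 143 mod 13 = 0 ✓, 143 mod 3 = 2 ✓, 143 mod 8 = 7 ✓.

x ≡ 143 (mod 312).


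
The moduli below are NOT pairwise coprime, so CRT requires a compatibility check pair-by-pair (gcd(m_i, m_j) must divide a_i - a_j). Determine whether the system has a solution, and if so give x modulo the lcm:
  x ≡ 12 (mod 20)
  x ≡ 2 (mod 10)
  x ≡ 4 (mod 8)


Moduli 20, 10, 8 are not pairwise coprime, so CRT works modulo lcm(m_i) when all pairwise compatibility conditions hold.
Pairwise compatibility: gcd(m_i, m_j) must divide a_i - a_j for every pair.
Merge one congruence at a time:
  Start: x ≡ 12 (mod 20).
  Combine with x ≡ 2 (mod 10): gcd(20, 10) = 10; 2 - 12 = -10, which IS divisible by 10, so compatible.
    Write x = 12 + 20·t and substitute into x ≡ 2 (mod 10): 20·t ≡ 2 − 12 = -10 (mod 10).
    Divide the congruence (and modulus) by g = 10: 2·t ≡ -1 (mod 1).
    Modulo 1 every t works; take t = 0.
    Then x = 12 + 20·0 = 12, valid modulo lcm(20, 10) = 20: x ≡ 12 (mod 20).
  Combine with x ≡ 4 (mod 8): gcd(20, 8) = 4; 4 - 12 = -8, which IS divisible by 4, so compatible.
    Write x = 12 + 20·t and substitute into x ≡ 4 (mod 8): 20·t ≡ 4 − 12 = -8 (mod 8).
    Divide the congruence (and modulus) by g = 4: 5·t ≡ -2 (mod 2).
    Reduce coefficients mod 2: 1·t ≡ 0 (mod 2).
    So t ≡ 0 (mod 2).
    Then x = 12 + 20·0 = 12, valid modulo lcm(20, 8) = 40: x ≡ 12 (mod 40).
Verify: 12 mod 20 = 12, 12 mod 10 = 2, 12 mod 8 = 4.

x ≡ 12 (mod 40).


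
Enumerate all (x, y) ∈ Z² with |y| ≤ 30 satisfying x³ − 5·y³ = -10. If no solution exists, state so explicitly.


The equation is x³ - 5y³ = -10. For fixed y, x³ = 5·y³ − 10, so a solution requires the RHS to be a perfect cube.
Strategy: iterate y from -30 to 30, compute RHS = 5·y³ − 10, and check whether it is a (positive or negative) perfect cube.
Check small values of y:
  y = 0: RHS = -10 is not a perfect cube.
  y = 1: RHS = -5 is not a perfect cube.
  y = -1: RHS = -15 is not a perfect cube.
  y = 2: RHS = 30 is not a perfect cube.
  y = -2: RHS = -50 is not a perfect cube.
  y = 3: RHS = 125 = (5)³ ⇒ x = 5 works.
  y = -3: RHS = -145 is not a perfect cube.
Continuing the search up to |y| = 30 finds no further solutions beyond those listed.
Collected solutions: (5, 3).

Solutions (with |y| ≤ 30): (5, 3).


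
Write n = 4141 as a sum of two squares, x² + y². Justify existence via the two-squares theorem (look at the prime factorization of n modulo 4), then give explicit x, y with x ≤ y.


Step 1: Factor n = 4141 = 41 · 101.
Step 2: Check the mod-4 condition on each prime factor: 41 ≡ 1 (mod 4), exponent 1; 101 ≡ 1 (mod 4), exponent 1.
All primes ≡ 3 (mod 4) appear to even exponent (or don't appear), so by the two-squares theorem n IS expressible as a sum of two squares.
Step 3: Build a representation. Here n = 41 · 101 is a product of primes ≡ 1 (mod 4). Each prime p ≡ 1 (mod 4) is itself a sum of two squares; find a² by testing p − a² for a perfect square:
  41: 41 − 1² = 40, 41 − 2² = 37, 41 − 3² = 32, 41 − 4² = 25 = 5² ⇒ 41 = 4² + 5².
  101: 101 − 1² = 100 = 10² ⇒ 101 = 1² + 10².
  Combine using the Brahmagupta–Fibonacci identity (a² + b²)(c² + d²) = (ac − bd)² + (ad + bc)² = (ac + bd)² + (ad − bc)²:
  41 · 101 = 4141: from (4² + 5²)(1² + 10²), take (4·1 − 5·10, 4·10 + 5·1) = (4 − 50, 40 + 5) = (-46, 45); dropping signs (only squares matter) gives (46, 45); check 46² + 45² = 2116 + 2025 = 4141 ✓.
Step 4: Order so x ≤ y and verify: 45² + 46² = 2025 + 2116 = 4141 = n. ✓

n = 4141 = 45² + 46² (one valid representation with x ≤ y).


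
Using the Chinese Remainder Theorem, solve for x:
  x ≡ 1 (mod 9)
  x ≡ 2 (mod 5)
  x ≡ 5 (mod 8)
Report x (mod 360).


Moduli 9, 5, 8 are pairwise coprime; by CRT there is a unique solution modulo M = 9 · 5 · 8 = 360.
Solve pairwise, accumulating the modulus:
  Start with x ≡ 1 (mod 9).
  Combine with x ≡ 2 (mod 5): since gcd(9, 5) = 1, we get a unique residue mod 45.
    Write x = 1 + 9·t and substitute into x ≡ 2 (mod 5): 9·t ≡ 2 − 1 = 1 (mod 5).
    Reduce coefficients mod 5: 4·t ≡ 1 (mod 5).
    The inverse of 4 mod 5 is 4 (since 4·4 = 16 = 3·5 + 1), so t ≡ 4·1 = 4 ≡ 4 (mod 5).
    Then x = 1 + 9·4 = 37, valid modulo lcm(9, 5) = 45: x ≡ 37 (mod 45).
  Combine with x ≡ 5 (mod 8): since gcd(45, 8) = 1, we get a unique residue mod 360.
    Write x = 37 + 45·t and substitute into x ≡ 5 (mod 8): 45·t ≡ 5 − 37 = -32 (mod 8).
    Reduce coefficients mod 8: 5·t ≡ 0 (mod 8).
    The inverse of 5 mod 8 is 5 (since 5·5 = 25 = 3·8 + 1), so t ≡ 5·0 = 0 ≡ 0 (mod 8).
    Then x = 37 + 45·0 = 37, valid modulo lcm(45, 8) = 360: x ≡ 37 (mod 360).
Verify: 37 mod 9 = 1 ✓, 37 mod 5 = 2 ✓, 37 mod 8 = 5 ✓.

x ≡ 37 (mod 360).


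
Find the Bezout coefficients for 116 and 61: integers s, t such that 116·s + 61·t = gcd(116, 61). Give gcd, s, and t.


Euclidean algorithm on (116, 61) — divide until remainder is 0:
  116 = 1 · 61 + 55
  61 = 1 · 55 + 6
  55 = 9 · 6 + 1
  6 = 6 · 1 + 0
gcd(116, 61) = 1.
Track Bezout coefficients alongside the remainders: start with r₀ = 116 = a·1 + b·0 (s = 1, t = 0) and r₁ = 61 = a·0 + b·1 (s = 0, t = 1); each new remainder r_{k+1} = r_{k-1} − q_k·r_k inherits s_{k+1} = s_{k-1} − q_k·s_k, t_{k+1} = t_{k-1} − q_k·t_k, so r_k = a·s_k + b·t_k at every step:
  q = 1: r = 55, s = 1 − 1·0 = 1, t = 0 − 1·1 = -1  (check: 116·1 + 61·(-1) = 55)
  q = 1: r = 6, s = 0 − 1·1 = -1, t = 1 − 1·(-1) = 2  (check: 116·(-1) + 61·2 = 6)
  q = 9: r = 1, s = 1 − 9·(-1) = 10, t = -1 − 9·2 = -19  (check: 116·10 + 61·(-19) = 1)
The row with r = 1 (the gcd) gives the Bezout coefficients s = 10, t = -19.
Result: 116 · (10) + 61 · (-19) = 1.

gcd(116, 61) = 1; s = 10, t = -19 (check: 116·10 + 61·(-19) = 1).


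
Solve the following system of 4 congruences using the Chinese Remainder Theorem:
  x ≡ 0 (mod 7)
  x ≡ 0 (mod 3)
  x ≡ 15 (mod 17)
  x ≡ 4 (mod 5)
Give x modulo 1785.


Product of moduli M = 7 · 3 · 17 · 5 = 1785.
Merge one congruence at a time:
  Start: x ≡ 0 (mod 7).
  Combine with x ≡ 0 (mod 3); new modulus lcm = 21.
    Write x = 0 + 7·t and substitute into x ≡ 0 (mod 3): 7·t ≡ 0 − 0 = 0 (mod 3).
    Reduce coefficients mod 3: 1·t ≡ 0 (mod 3).
    So t ≡ 0 (mod 3).
    Then x = 0 + 7·0 = 0, valid modulo lcm(7, 3) = 21: x ≡ 0 (mod 21).
  Combine with x ≡ 15 (mod 17); new modulus lcm = 357.
    Write x = 0 + 21·t and substitute into x ≡ 15 (mod 17): 21·t ≡ 15 − 0 = 15 (mod 17).
    Reduce coefficients mod 17: 4·t ≡ 15 (mod 17).
    The inverse of 4 mod 17 is 13 (since 4·13 = 52 = 3·17 + 1), so t ≡ 13·15 = 195 ≡ 8 (mod 17).
    Then x = 0 + 21·8 = 168, valid modulo lcm(21, 17) = 357: x ≡ 168 (mod 357).
  Combine with x ≡ 4 (mod 5); new modulus lcm = 1785.
    Write x = 168 + 357·t and substitute into x ≡ 4 (mod 5): 357·t ≡ 4 − 168 = -164 (mod 5).
    Reduce coefficients mod 5: 2·t ≡ 1 (mod 5).
    The inverse of 2 mod 5 is 3 (since 2·3 = 6 = 1·5 + 1), so t ≡ 3·1 = 3 ≡ 3 (mod 5).
    Then x = 168 + 357·3 = 1239, valid modulo lcm(357, 5) = 1785: x ≡ 1239 (mod 1785).
Verify against each original: 1239 mod 7 = 0, 1239 mod 3 = 0, 1239 mod 17 = 15, 1239 mod 5 = 4.

x ≡ 1239 (mod 1785).


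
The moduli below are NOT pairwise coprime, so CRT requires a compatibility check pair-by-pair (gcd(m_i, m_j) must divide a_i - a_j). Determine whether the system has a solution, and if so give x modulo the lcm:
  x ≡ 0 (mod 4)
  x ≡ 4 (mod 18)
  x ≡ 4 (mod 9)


Moduli 4, 18, 9 are not pairwise coprime, so CRT works modulo lcm(m_i) when all pairwise compatibility conditions hold.
Pairwise compatibility: gcd(m_i, m_j) must divide a_i - a_j for every pair.
Merge one congruence at a time:
  Start: x ≡ 0 (mod 4).
  Combine with x ≡ 4 (mod 18): gcd(4, 18) = 2; 4 - 0 = 4, which IS divisible by 2, so compatible.
    Write x = 0 + 4·t and substitute into x ≡ 4 (mod 18): 4·t ≡ 4 − 0 = 4 (mod 18).
    Divide the congruence (and modulus) by g = 2: 2·t ≡ 2 (mod 9).
    The inverse of 2 mod 9 is 5 (since 2·5 = 10 = 1·9 + 1), so t ≡ 5·2 = 10 ≡ 1 (mod 9).
    Then x = 0 + 4·1 = 4, valid modulo lcm(4, 18) = 36: x ≡ 4 (mod 36).
  Combine with x ≡ 4 (mod 9): gcd(36, 9) = 9; 4 - 4 = 0, which IS divisible by 9, so compatible.
    Write x = 4 + 36·t and substitute into x ≡ 4 (mod 9): 36·t ≡ 4 − 4 = 0 (mod 9).
    Divide the congruence (and modulus) by g = 9: 4·t ≡ 0 (mod 1).
    Modulo 1 every t works; take t = 0.
    Then x = 4 + 36·0 = 4, valid modulo lcm(36, 9) = 36: x ≡ 4 (mod 36).
Verify: 4 mod 4 = 0, 4 mod 18 = 4, 4 mod 9 = 4.

x ≡ 4 (mod 36).


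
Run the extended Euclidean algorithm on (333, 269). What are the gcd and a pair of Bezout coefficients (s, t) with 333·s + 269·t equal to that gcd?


Euclidean algorithm on (333, 269) — divide until remainder is 0:
  333 = 1 · 269 + 64
  269 = 4 · 64 + 13
  64 = 4 · 13 + 12
  13 = 1 · 12 + 1
  12 = 12 · 1 + 0
gcd(333, 269) = 1.
Track Bezout coefficients alongside the remainders: start with r₀ = 333 = a·1 + b·0 (s = 1, t = 0) and r₁ = 269 = a·0 + b·1 (s = 0, t = 1); each new remainder r_{k+1} = r_{k-1} − q_k·r_k inherits s_{k+1} = s_{k-1} − q_k·s_k, t_{k+1} = t_{k-1} − q_k·t_k, so r_k = a·s_k + b·t_k at every step:
  q = 1: r = 64, s = 1 − 1·0 = 1, t = 0 − 1·1 = -1  (check: 333·1 + 269·(-1) = 64)
  q = 4: r = 13, s = 0 − 4·1 = -4, t = 1 − 4·(-1) = 5  (check: 333·(-4) + 269·5 = 13)
  q = 4: r = 12, s = 1 − 4·(-4) = 17, t = -1 − 4·5 = -21  (check: 333·17 + 269·(-21) = 12)
  q = 1: r = 1, s = -4 − 1·17 = -21, t = 5 − 1·(-21) = 26  (check: 333·(-21) + 269·26 = 1)
The row with r = 1 (the gcd) gives the Bezout coefficients s = -21, t = 26.
Result: 333 · (-21) + 269 · (26) = 1.

gcd(333, 269) = 1; s = -21, t = 26 (check: 333·(-21) + 269·26 = 1).


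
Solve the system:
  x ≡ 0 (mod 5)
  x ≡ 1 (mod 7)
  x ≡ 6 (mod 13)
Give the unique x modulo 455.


Moduli 5, 7, 13 are pairwise coprime; by CRT there is a unique solution modulo M = 5 · 7 · 13 = 455.
Solve pairwise, accumulating the modulus:
  Start with x ≡ 0 (mod 5).
  Combine with x ≡ 1 (mod 7): since gcd(5, 7) = 1, we get a unique residue mod 35.
    Write x = 0 + 5·t and substitute into x ≡ 1 (mod 7): 5·t ≡ 1 − 0 = 1 (mod 7).
    The inverse of 5 mod 7 is 3 (since 5·3 = 15 = 2·7 + 1), so t ≡ 3·1 = 3 ≡ 3 (mod 7).
    Then x = 0 + 5·3 = 15, valid modulo lcm(5, 7) = 35: x ≡ 15 (mod 35).
  Combine with x ≡ 6 (mod 13): since gcd(35, 13) = 1, we get a unique residue mod 455.
    Write x = 15 + 35·t and substitute into x ≡ 6 (mod 13): 35·t ≡ 6 − 15 = -9 (mod 13).
    Reduce coefficients mod 13: 9·t ≡ 4 (mod 13).
    The inverse of 9 mod 13 is 3 (since 9·3 = 27 = 2·13 + 1), so t ≡ 3·4 = 12 ≡ 12 (mod 13).
    Then x = 15 + 35·12 = 435, valid modulo lcm(35, 13) = 455: x ≡ 435 (mod 455).
Verify: 435 mod 5 = 0 ✓, 435 mod 7 = 1 ✓, 435 mod 13 = 6 ✓.

x ≡ 435 (mod 455).


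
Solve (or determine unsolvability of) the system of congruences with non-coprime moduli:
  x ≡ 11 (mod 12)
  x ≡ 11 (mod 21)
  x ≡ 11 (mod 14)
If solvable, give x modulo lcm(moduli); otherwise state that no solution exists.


Moduli 12, 21, 14 are not pairwise coprime, so CRT works modulo lcm(m_i) when all pairwise compatibility conditions hold.
Pairwise compatibility: gcd(m_i, m_j) must divide a_i - a_j for every pair.
Merge one congruence at a time:
  Start: x ≡ 11 (mod 12).
  Combine with x ≡ 11 (mod 21): gcd(12, 21) = 3; 11 - 11 = 0, which IS divisible by 3, so compatible.
    Write x = 11 + 12·t and substitute into x ≡ 11 (mod 21): 12·t ≡ 11 − 11 = 0 (mod 21).
    Divide the congruence (and modulus) by g = 3: 4·t ≡ 0 (mod 7).
    The inverse of 4 mod 7 is 2 (since 4·2 = 8 = 1·7 + 1), so t ≡ 2·0 = 0 ≡ 0 (mod 7).
    Then x = 11 + 12·0 = 11, valid modulo lcm(12, 21) = 84: x ≡ 11 (mod 84).
  Combine with x ≡ 11 (mod 14): gcd(84, 14) = 14; 11 - 11 = 0, which IS divisible by 14, so compatible.
    Write x = 11 + 84·t and substitute into x ≡ 11 (mod 14): 84·t ≡ 11 − 11 = 0 (mod 14).
    Divide the congruence (and modulus) by g = 14: 6·t ≡ 0 (mod 1).
    Modulo 1 every t works; take t = 0.
    Then x = 11 + 84·0 = 11, valid modulo lcm(84, 14) = 84: x ≡ 11 (mod 84).
Verify: 11 mod 12 = 11, 11 mod 21 = 11, 11 mod 14 = 11.

x ≡ 11 (mod 84).


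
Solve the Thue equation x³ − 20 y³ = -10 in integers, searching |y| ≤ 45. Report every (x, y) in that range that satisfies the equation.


The equation is x³ - 20y³ = -10. For fixed y, x³ = 20·y³ − 10, so a solution requires the RHS to be a perfect cube.
Strategy: iterate y from -45 to 45, compute RHS = 20·y³ − 10, and check whether it is a (positive or negative) perfect cube.
Check small values of y:
  y = 0: RHS = -10 is not a perfect cube.
  y = 1: RHS = 10 is not a perfect cube.
  y = -1: RHS = -30 is not a perfect cube.
  y = 2: RHS = 150 is not a perfect cube.
  y = -2: RHS = -170 is not a perfect cube.
  y = 3: RHS = 530 is not a perfect cube.
  y = -3: RHS = -550 is not a perfect cube.
Continuing the search up to |y| = 45 finds no solutions either.
No (x, y) in the scanned range satisfies the equation.

No integer solutions with |y| ≤ 45.


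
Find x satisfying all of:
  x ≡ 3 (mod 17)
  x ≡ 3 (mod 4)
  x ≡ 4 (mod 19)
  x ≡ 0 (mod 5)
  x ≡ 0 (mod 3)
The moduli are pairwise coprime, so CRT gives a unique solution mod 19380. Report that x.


Product of moduli M = 17 · 4 · 19 · 5 · 3 = 19380.
Merge one congruence at a time:
  Start: x ≡ 3 (mod 17).
  Combine with x ≡ 3 (mod 4); new modulus lcm = 68.
    Write x = 3 + 17·t and substitute into x ≡ 3 (mod 4): 17·t ≡ 3 − 3 = 0 (mod 4).
    Reduce coefficients mod 4: 1·t ≡ 0 (mod 4).
    So t ≡ 0 (mod 4).
    Then x = 3 + 17·0 = 3, valid modulo lcm(17, 4) = 68: x ≡ 3 (mod 68).
  Combine with x ≡ 4 (mod 19); new modulus lcm = 1292.
    Write x = 3 + 68·t and substitute into x ≡ 4 (mod 19): 68·t ≡ 4 − 3 = 1 (mod 19).
    Reduce coefficients mod 19: 11·t ≡ 1 (mod 19).
    The inverse of 11 mod 19 is 7 (since 11·7 = 77 = 4·19 + 1), so t ≡ 7·1 = 7 ≡ 7 (mod 19).
    Then x = 3 + 68·7 = 479, valid modulo lcm(68, 19) = 1292: x ≡ 479 (mod 1292).
  Combine with x ≡ 0 (mod 5); new modulus lcm = 6460.
    Write x = 479 + 1292·t and substitute into x ≡ 0 (mod 5): 1292·t ≡ 0 − 479 = -479 (mod 5).
    Reduce coefficients mod 5: 2·t ≡ 1 (mod 5).
    The inverse of 2 mod 5 is 3 (since 2·3 = 6 = 1·5 + 1), so t ≡ 3·1 = 3 ≡ 3 (mod 5).
    Then x = 479 + 1292·3 = 4355, valid modulo lcm(1292, 5) = 6460: x ≡ 4355 (mod 6460).
  Combine with x ≡ 0 (mod 3); new modulus lcm = 19380.
    Write x = 4355 + 6460·t and substitute into x ≡ 0 (mod 3): 6460·t ≡ 0 − 4355 = -4355 (mod 3).
    Reduce coefficients mod 3: 1·t ≡ 1 (mod 3).
    So t ≡ 1 (mod 3).
    Then x = 4355 + 6460·1 = 10815, valid modulo lcm(6460, 3) = 19380: x ≡ 10815 (mod 19380).
Verify against each original: 10815 mod 17 = 3, 10815 mod 4 = 3, 10815 mod 19 = 4, 10815 mod 5 = 0, 10815 mod 3 = 0.

x ≡ 10815 (mod 19380).


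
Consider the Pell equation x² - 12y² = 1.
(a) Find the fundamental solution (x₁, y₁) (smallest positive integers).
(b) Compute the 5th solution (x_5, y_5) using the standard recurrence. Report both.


Step 1: Find the fundamental solution (x₁, y₁) of x² - 12y² = 1.
  Expand √12 as a continued fraction. a₀ = ⌊√12⌋ = 3; iterate m_{k+1} = d_k·a_k − m_k, d_{k+1} = (12 − m_{k+1}²)/d_k, a_{k+1} = ⌊(a₀ + m_{k+1})/d_{k+1}⌋ (starting m₀ = 0, d₀ = 1), with convergents p_k = a_k·p_{k-1} + p_{k-2}, q_k = a_k·q_{k-1} + q_{k-2} (p₋₁ = 1, q₋₁ = 0):
  k = 0: a₀ = 3; p₀/q₀ = 3/1; p₀² − 12·q₀² = 9 − 12 = -3.
  k = 1: m = 3, d = 3, a = ⌊(3 + 3)/3⌋ = 2; p/q = (2·3 + 1)/(2·1 + 0) = 7/2; p² − 12·q² = 49 − 48 = 1.
  The first convergent with p² − 12·q² = 1 gives the fundamental solution (x₁, y₁) = (7, 2).
Step 2: Apply the recurrence (x_{n+1}, y_{n+1}) = (x₁x_n + 12y₁y_n, x₁y_n + y₁x_n) repeatedly.
  From (x_1, y_1) = (7, 2): x_2 = 7·7 + 12·2·2 = 97; y_2 = 7·2 + 2·7 = 28.
  From (x_2, y_2) = (97, 28): x_3 = 7·97 + 12·2·28 = 1351; y_3 = 7·28 + 2·97 = 390.
  From (x_3, y_3) = (1351, 390): x_4 = 7·1351 + 12·2·390 = 18817; y_4 = 7·390 + 2·1351 = 5432.
  From (x_4, y_4) = (18817, 5432): x_5 = 7·18817 + 12·2·5432 = 262087; y_5 = 7·5432 + 2·18817 = 75658.
Step 3: Verify x_5² - 12·y_5² = 68689595569 - 68689595568 = 1 (should be 1). ✓

(x_1, y_1) = (7, 2); (x_5, y_5) = (262087, 75658).


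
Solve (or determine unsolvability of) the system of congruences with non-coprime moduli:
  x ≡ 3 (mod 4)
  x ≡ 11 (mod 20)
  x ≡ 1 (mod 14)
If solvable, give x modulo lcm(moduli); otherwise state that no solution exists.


Moduli 4, 20, 14 are not pairwise coprime, so CRT works modulo lcm(m_i) when all pairwise compatibility conditions hold.
Pairwise compatibility: gcd(m_i, m_j) must divide a_i - a_j for every pair.
Merge one congruence at a time:
  Start: x ≡ 3 (mod 4).
  Combine with x ≡ 11 (mod 20): gcd(4, 20) = 4; 11 - 3 = 8, which IS divisible by 4, so compatible.
    Write x = 3 + 4·t and substitute into x ≡ 11 (mod 20): 4·t ≡ 11 − 3 = 8 (mod 20).
    Divide the congruence (and modulus) by g = 4: 1·t ≡ 2 (mod 5).
    So t ≡ 2 (mod 5).
    Then x = 3 + 4·2 = 11, valid modulo lcm(4, 20) = 20: x ≡ 11 (mod 20).
  Combine with x ≡ 1 (mod 14): gcd(20, 14) = 2; 1 - 11 = -10, which IS divisible by 2, so compatible.
    Write x = 11 + 20·t and substitute into x ≡ 1 (mod 14): 20·t ≡ 1 − 11 = -10 (mod 14).
    Divide the congruence (and modulus) by g = 2: 10·t ≡ -5 (mod 7).
    Reduce coefficients mod 7: 3·t ≡ 2 (mod 7).
    The inverse of 3 mod 7 is 5 (since 3·5 = 15 = 2·7 + 1), so t ≡ 5·2 = 10 ≡ 3 (mod 7).
    Then x = 11 + 20·3 = 71, valid modulo lcm(20, 14) = 140: x ≡ 71 (mod 140).
Verify: 71 mod 4 = 3, 71 mod 20 = 11, 71 mod 14 = 1.

x ≡ 71 (mod 140).


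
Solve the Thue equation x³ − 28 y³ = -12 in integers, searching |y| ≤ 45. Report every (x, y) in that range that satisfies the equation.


The equation is x³ - 28y³ = -12. For fixed y, x³ = 28·y³ − 12, so a solution requires the RHS to be a perfect cube.
Strategy: iterate y from -45 to 45, compute RHS = 28·y³ − 12, and check whether it is a (positive or negative) perfect cube.
Check small values of y:
  y = 0: RHS = -12 is not a perfect cube.
  y = 1: RHS = 16 is not a perfect cube.
  y = -1: RHS = -40 is not a perfect cube.
  y = 2: RHS = 212 is not a perfect cube.
  y = -2: RHS = -236 is not a perfect cube.
  y = 3: RHS = 744 is not a perfect cube.
  y = -3: RHS = -768 is not a perfect cube.
Continuing the search up to |y| = 45 finds no solutions either.
No (x, y) in the scanned range satisfies the equation.

No integer solutions with |y| ≤ 45.


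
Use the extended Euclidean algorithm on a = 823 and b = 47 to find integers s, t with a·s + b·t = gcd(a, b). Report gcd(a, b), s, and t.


Euclidean algorithm on (823, 47) — divide until remainder is 0:
  823 = 17 · 47 + 24
  47 = 1 · 24 + 23
  24 = 1 · 23 + 1
  23 = 23 · 1 + 0
gcd(823, 47) = 1.
Track Bezout coefficients alongside the remainders: start with r₀ = 823 = a·1 + b·0 (s = 1, t = 0) and r₁ = 47 = a·0 + b·1 (s = 0, t = 1); each new remainder r_{k+1} = r_{k-1} − q_k·r_k inherits s_{k+1} = s_{k-1} − q_k·s_k, t_{k+1} = t_{k-1} − q_k·t_k, so r_k = a·s_k + b·t_k at every step:
  q = 17: r = 24, s = 1 − 17·0 = 1, t = 0 − 17·1 = -17  (check: 823·1 + 47·(-17) = 24)
  q = 1: r = 23, s = 0 − 1·1 = -1, t = 1 − 1·(-17) = 18  (check: 823·(-1) + 47·18 = 23)
  q = 1: r = 1, s = 1 − 1·(-1) = 2, t = -17 − 1·18 = -35  (check: 823·2 + 47·(-35) = 1)
The row with r = 1 (the gcd) gives the Bezout coefficients s = 2, t = -35.
Result: 823 · (2) + 47 · (-35) = 1.

gcd(823, 47) = 1; s = 2, t = -35 (check: 823·2 + 47·(-35) = 1).


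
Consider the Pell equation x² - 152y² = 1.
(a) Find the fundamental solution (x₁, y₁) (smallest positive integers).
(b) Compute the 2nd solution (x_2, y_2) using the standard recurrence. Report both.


Step 1: Find the fundamental solution (x₁, y₁) of x² - 152y² = 1.
  Expand √152 as a continued fraction. a₀ = ⌊√152⌋ = 12; iterate m_{k+1} = d_k·a_k − m_k, d_{k+1} = (152 − m_{k+1}²)/d_k, a_{k+1} = ⌊(a₀ + m_{k+1})/d_{k+1}⌋ (starting m₀ = 0, d₀ = 1), with convergents p_k = a_k·p_{k-1} + p_{k-2}, q_k = a_k·q_{k-1} + q_{k-2} (p₋₁ = 1, q₋₁ = 0):
  k = 0: a₀ = 12; p₀/q₀ = 12/1; p₀² − 152·q₀² = 144 − 152 = -8.
  k = 1: m = 12, d = 8, a = ⌊(12 + 12)/8⌋ = 3; p/q = (3·12 + 1)/(3·1 + 0) = 37/3; p² − 152·q² = 1369 − 1368 = 1.
  The first convergent with p² − 152·q² = 1 gives the fundamental solution (x₁, y₁) = (37, 3).
Step 2: Apply the recurrence (x_{n+1}, y_{n+1}) = (x₁x_n + 152y₁y_n, x₁y_n + y₁x_n) repeatedly.
  From (x_1, y_1) = (37, 3): x_2 = 37·37 + 152·3·3 = 2737; y_2 = 37·3 + 3·37 = 222.
Step 3: Verify x_2² - 152·y_2² = 7491169 - 7491168 = 1 (should be 1). ✓

(x_1, y_1) = (37, 3); (x_2, y_2) = (2737, 222).


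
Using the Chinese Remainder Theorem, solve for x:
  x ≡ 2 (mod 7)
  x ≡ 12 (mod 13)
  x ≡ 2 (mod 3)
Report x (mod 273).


Moduli 7, 13, 3 are pairwise coprime; by CRT there is a unique solution modulo M = 7 · 13 · 3 = 273.
Solve pairwise, accumulating the modulus:
  Start with x ≡ 2 (mod 7).
  Combine with x ≡ 12 (mod 13): since gcd(7, 13) = 1, we get a unique residue mod 91.
    Write x = 2 + 7·t and substitute into x ≡ 12 (mod 13): 7·t ≡ 12 − 2 = 10 (mod 13).
    The inverse of 7 mod 13 is 2 (since 7·2 = 14 = 1·13 + 1), so t ≡ 2·10 = 20 ≡ 7 (mod 13).
    Then x = 2 + 7·7 = 51, valid modulo lcm(7, 13) = 91: x ≡ 51 (mod 91).
  Combine with x ≡ 2 (mod 3): since gcd(91, 3) = 1, we get a unique residue mod 273.
    Write x = 51 + 91·t and substitute into x ≡ 2 (mod 3): 91·t ≡ 2 − 51 = -49 (mod 3).
    Reduce coefficients mod 3: 1·t ≡ 2 (mod 3).
    So t ≡ 2 (mod 3).
    Then x = 51 + 91·2 = 233, valid modulo lcm(91, 3) = 273: x ≡ 233 (mod 273).
Verify: 233 mod 7 = 2 ✓, 233 mod 13 = 12 ✓, 233 mod 3 = 2 ✓.

x ≡ 233 (mod 273).


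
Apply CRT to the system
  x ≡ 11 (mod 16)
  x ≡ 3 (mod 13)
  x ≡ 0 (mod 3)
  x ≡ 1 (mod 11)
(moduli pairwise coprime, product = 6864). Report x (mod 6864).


Product of moduli M = 16 · 13 · 3 · 11 = 6864.
Merge one congruence at a time:
  Start: x ≡ 11 (mod 16).
  Combine with x ≡ 3 (mod 13); new modulus lcm = 208.
    Write x = 11 + 16·t and substitute into x ≡ 3 (mod 13): 16·t ≡ 3 − 11 = -8 (mod 13).
    Reduce coefficients mod 13: 3·t ≡ 5 (mod 13).
    The inverse of 3 mod 13 is 9 (since 3·9 = 27 = 2·13 + 1), so t ≡ 9·5 = 45 ≡ 6 (mod 13).
    Then x = 11 + 16·6 = 107, valid modulo lcm(16, 13) = 208: x ≡ 107 (mod 208).
  Combine with x ≡ 0 (mod 3); new modulus lcm = 624.
    Write x = 107 + 208·t and substitute into x ≡ 0 (mod 3): 208·t ≡ 0 − 107 = -107 (mod 3).
    Reduce coefficients mod 3: 1·t ≡ 1 (mod 3).
    So t ≡ 1 (mod 3).
    Then x = 107 + 208·1 = 315, valid modulo lcm(208, 3) = 624: x ≡ 315 (mod 624).
  Combine with x ≡ 1 (mod 11); new modulus lcm = 6864.
    Write x = 315 + 624·t and substitute into x ≡ 1 (mod 11): 624·t ≡ 1 − 315 = -314 (mod 11).
    Reduce coefficients mod 11: 8·t ≡ 5 (mod 11).
    The inverse of 8 mod 11 is 7 (since 8·7 = 56 = 5·11 + 1), so t ≡ 7·5 = 35 ≡ 2 (mod 11).
    Then x = 315 + 624·2 = 1563, valid modulo lcm(624, 11) = 6864: x ≡ 1563 (mod 6864).
Verify against each original: 1563 mod 16 = 11, 1563 mod 13 = 3, 1563 mod 3 = 0, 1563 mod 11 = 1.

x ≡ 1563 (mod 6864).
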